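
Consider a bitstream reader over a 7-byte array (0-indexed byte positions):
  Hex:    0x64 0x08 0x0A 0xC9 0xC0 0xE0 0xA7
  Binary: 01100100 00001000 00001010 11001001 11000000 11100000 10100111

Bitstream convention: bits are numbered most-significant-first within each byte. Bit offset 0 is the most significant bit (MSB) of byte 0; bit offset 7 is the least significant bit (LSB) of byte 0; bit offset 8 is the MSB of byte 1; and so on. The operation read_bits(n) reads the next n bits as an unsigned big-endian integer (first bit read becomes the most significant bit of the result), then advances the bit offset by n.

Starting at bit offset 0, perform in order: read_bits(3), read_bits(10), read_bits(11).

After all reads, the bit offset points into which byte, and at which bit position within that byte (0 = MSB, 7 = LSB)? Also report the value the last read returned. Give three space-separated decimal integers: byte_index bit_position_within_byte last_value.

Answer: 3 0 10

Derivation:
Read 1: bits[0:3] width=3 -> value=3 (bin 011); offset now 3 = byte 0 bit 3; 53 bits remain
Read 2: bits[3:13] width=10 -> value=129 (bin 0010000001); offset now 13 = byte 1 bit 5; 43 bits remain
Read 3: bits[13:24] width=11 -> value=10 (bin 00000001010); offset now 24 = byte 3 bit 0; 32 bits remain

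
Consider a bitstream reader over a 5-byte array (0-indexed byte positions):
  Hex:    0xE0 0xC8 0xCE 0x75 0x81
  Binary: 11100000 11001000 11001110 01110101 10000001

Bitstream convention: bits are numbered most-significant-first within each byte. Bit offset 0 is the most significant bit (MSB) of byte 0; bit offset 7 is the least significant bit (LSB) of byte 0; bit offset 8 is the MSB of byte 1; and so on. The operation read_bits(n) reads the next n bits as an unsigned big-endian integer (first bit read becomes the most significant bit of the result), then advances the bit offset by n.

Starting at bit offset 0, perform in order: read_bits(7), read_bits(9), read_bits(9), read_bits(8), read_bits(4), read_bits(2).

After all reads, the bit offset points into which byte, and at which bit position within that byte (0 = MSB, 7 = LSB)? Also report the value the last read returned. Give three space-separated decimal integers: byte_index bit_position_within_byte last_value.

Read 1: bits[0:7] width=7 -> value=112 (bin 1110000); offset now 7 = byte 0 bit 7; 33 bits remain
Read 2: bits[7:16] width=9 -> value=200 (bin 011001000); offset now 16 = byte 2 bit 0; 24 bits remain
Read 3: bits[16:25] width=9 -> value=412 (bin 110011100); offset now 25 = byte 3 bit 1; 15 bits remain
Read 4: bits[25:33] width=8 -> value=235 (bin 11101011); offset now 33 = byte 4 bit 1; 7 bits remain
Read 5: bits[33:37] width=4 -> value=0 (bin 0000); offset now 37 = byte 4 bit 5; 3 bits remain
Read 6: bits[37:39] width=2 -> value=0 (bin 00); offset now 39 = byte 4 bit 7; 1 bits remain

Answer: 4 7 0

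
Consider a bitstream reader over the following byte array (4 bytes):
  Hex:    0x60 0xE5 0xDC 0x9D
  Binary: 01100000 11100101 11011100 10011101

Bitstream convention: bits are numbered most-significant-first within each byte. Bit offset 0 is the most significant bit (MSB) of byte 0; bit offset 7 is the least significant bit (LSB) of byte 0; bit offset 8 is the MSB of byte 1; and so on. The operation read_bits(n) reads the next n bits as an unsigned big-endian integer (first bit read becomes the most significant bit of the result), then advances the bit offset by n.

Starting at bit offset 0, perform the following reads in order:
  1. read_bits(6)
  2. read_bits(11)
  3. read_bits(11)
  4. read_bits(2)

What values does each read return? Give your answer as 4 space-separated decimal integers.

Read 1: bits[0:6] width=6 -> value=24 (bin 011000); offset now 6 = byte 0 bit 6; 26 bits remain
Read 2: bits[6:17] width=11 -> value=459 (bin 00111001011); offset now 17 = byte 2 bit 1; 15 bits remain
Read 3: bits[17:28] width=11 -> value=1481 (bin 10111001001); offset now 28 = byte 3 bit 4; 4 bits remain
Read 4: bits[28:30] width=2 -> value=3 (bin 11); offset now 30 = byte 3 bit 6; 2 bits remain

Answer: 24 459 1481 3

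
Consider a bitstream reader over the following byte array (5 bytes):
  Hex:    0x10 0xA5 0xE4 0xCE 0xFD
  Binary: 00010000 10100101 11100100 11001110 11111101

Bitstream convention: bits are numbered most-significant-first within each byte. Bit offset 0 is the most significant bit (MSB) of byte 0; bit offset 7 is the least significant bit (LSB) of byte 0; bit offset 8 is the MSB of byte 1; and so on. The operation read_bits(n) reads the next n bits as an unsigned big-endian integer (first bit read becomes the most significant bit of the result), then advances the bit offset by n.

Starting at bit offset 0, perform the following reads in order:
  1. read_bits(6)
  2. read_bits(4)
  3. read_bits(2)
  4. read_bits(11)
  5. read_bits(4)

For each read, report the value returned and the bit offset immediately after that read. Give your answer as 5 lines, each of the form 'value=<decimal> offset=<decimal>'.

Answer: value=4 offset=6
value=2 offset=10
value=2 offset=12
value=754 offset=23
value=6 offset=27

Derivation:
Read 1: bits[0:6] width=6 -> value=4 (bin 000100); offset now 6 = byte 0 bit 6; 34 bits remain
Read 2: bits[6:10] width=4 -> value=2 (bin 0010); offset now 10 = byte 1 bit 2; 30 bits remain
Read 3: bits[10:12] width=2 -> value=2 (bin 10); offset now 12 = byte 1 bit 4; 28 bits remain
Read 4: bits[12:23] width=11 -> value=754 (bin 01011110010); offset now 23 = byte 2 bit 7; 17 bits remain
Read 5: bits[23:27] width=4 -> value=6 (bin 0110); offset now 27 = byte 3 bit 3; 13 bits remain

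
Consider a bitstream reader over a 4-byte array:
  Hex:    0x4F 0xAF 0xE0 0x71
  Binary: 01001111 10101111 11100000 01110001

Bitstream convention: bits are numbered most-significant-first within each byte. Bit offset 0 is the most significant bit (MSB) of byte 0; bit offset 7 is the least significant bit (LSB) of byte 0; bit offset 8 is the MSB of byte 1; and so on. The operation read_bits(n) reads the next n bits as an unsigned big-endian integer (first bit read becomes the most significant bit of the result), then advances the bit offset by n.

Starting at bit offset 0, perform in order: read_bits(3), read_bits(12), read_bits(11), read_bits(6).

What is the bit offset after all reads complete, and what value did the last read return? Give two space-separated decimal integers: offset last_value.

Read 1: bits[0:3] width=3 -> value=2 (bin 010); offset now 3 = byte 0 bit 3; 29 bits remain
Read 2: bits[3:15] width=12 -> value=2007 (bin 011111010111); offset now 15 = byte 1 bit 7; 17 bits remain
Read 3: bits[15:26] width=11 -> value=1921 (bin 11110000001); offset now 26 = byte 3 bit 2; 6 bits remain
Read 4: bits[26:32] width=6 -> value=49 (bin 110001); offset now 32 = byte 4 bit 0; 0 bits remain

Answer: 32 49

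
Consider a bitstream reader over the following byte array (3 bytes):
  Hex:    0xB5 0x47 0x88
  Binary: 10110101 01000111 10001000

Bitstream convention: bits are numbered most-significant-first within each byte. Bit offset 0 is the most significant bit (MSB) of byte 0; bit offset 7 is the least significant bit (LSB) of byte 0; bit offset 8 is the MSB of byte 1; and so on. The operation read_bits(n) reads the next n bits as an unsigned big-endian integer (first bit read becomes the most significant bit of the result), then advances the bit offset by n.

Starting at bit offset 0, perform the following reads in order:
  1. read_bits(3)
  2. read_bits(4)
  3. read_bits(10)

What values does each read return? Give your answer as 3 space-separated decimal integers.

Answer: 5 10 655

Derivation:
Read 1: bits[0:3] width=3 -> value=5 (bin 101); offset now 3 = byte 0 bit 3; 21 bits remain
Read 2: bits[3:7] width=4 -> value=10 (bin 1010); offset now 7 = byte 0 bit 7; 17 bits remain
Read 3: bits[7:17] width=10 -> value=655 (bin 1010001111); offset now 17 = byte 2 bit 1; 7 bits remain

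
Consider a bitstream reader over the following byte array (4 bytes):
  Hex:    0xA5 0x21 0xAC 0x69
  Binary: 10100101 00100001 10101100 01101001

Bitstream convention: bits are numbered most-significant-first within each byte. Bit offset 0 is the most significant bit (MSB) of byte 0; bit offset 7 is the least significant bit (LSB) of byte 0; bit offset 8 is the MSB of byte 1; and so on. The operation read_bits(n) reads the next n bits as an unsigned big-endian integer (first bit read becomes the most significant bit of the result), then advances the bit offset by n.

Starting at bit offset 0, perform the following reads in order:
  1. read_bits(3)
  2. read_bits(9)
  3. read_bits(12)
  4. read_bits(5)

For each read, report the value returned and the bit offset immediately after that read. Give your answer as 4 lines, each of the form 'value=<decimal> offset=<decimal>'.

Answer: value=5 offset=3
value=82 offset=12
value=428 offset=24
value=13 offset=29

Derivation:
Read 1: bits[0:3] width=3 -> value=5 (bin 101); offset now 3 = byte 0 bit 3; 29 bits remain
Read 2: bits[3:12] width=9 -> value=82 (bin 001010010); offset now 12 = byte 1 bit 4; 20 bits remain
Read 3: bits[12:24] width=12 -> value=428 (bin 000110101100); offset now 24 = byte 3 bit 0; 8 bits remain
Read 4: bits[24:29] width=5 -> value=13 (bin 01101); offset now 29 = byte 3 bit 5; 3 bits remain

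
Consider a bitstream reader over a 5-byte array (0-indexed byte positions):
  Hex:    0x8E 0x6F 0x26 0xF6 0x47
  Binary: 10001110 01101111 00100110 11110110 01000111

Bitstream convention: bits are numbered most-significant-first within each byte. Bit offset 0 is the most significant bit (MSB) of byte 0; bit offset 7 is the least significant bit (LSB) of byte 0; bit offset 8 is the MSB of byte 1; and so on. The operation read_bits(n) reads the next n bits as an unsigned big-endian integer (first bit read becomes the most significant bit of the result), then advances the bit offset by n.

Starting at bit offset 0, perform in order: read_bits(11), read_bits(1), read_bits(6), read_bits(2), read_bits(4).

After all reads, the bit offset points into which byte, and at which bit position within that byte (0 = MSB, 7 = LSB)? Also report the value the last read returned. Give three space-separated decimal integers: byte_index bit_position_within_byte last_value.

Answer: 3 0 6

Derivation:
Read 1: bits[0:11] width=11 -> value=1139 (bin 10001110011); offset now 11 = byte 1 bit 3; 29 bits remain
Read 2: bits[11:12] width=1 -> value=0 (bin 0); offset now 12 = byte 1 bit 4; 28 bits remain
Read 3: bits[12:18] width=6 -> value=60 (bin 111100); offset now 18 = byte 2 bit 2; 22 bits remain
Read 4: bits[18:20] width=2 -> value=2 (bin 10); offset now 20 = byte 2 bit 4; 20 bits remain
Read 5: bits[20:24] width=4 -> value=6 (bin 0110); offset now 24 = byte 3 bit 0; 16 bits remain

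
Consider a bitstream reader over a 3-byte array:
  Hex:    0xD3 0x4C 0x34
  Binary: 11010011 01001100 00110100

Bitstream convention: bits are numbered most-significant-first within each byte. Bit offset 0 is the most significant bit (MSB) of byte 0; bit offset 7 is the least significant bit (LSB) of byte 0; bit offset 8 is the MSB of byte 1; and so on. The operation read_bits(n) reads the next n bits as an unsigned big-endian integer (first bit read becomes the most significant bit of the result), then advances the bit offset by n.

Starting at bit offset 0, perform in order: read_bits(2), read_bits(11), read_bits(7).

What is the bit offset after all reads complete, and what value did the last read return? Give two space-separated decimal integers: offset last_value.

Read 1: bits[0:2] width=2 -> value=3 (bin 11); offset now 2 = byte 0 bit 2; 22 bits remain
Read 2: bits[2:13] width=11 -> value=617 (bin 01001101001); offset now 13 = byte 1 bit 5; 11 bits remain
Read 3: bits[13:20] width=7 -> value=67 (bin 1000011); offset now 20 = byte 2 bit 4; 4 bits remain

Answer: 20 67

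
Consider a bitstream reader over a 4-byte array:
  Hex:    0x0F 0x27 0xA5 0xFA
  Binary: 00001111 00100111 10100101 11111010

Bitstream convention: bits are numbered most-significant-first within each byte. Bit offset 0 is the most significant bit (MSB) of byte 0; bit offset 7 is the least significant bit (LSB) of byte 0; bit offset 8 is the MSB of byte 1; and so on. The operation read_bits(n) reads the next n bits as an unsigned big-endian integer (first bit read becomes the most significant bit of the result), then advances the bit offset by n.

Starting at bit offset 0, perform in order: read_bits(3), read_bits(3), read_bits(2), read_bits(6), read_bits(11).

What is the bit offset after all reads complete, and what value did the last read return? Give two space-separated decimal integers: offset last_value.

Read 1: bits[0:3] width=3 -> value=0 (bin 000); offset now 3 = byte 0 bit 3; 29 bits remain
Read 2: bits[3:6] width=3 -> value=3 (bin 011); offset now 6 = byte 0 bit 6; 26 bits remain
Read 3: bits[6:8] width=2 -> value=3 (bin 11); offset now 8 = byte 1 bit 0; 24 bits remain
Read 4: bits[8:14] width=6 -> value=9 (bin 001001); offset now 14 = byte 1 bit 6; 18 bits remain
Read 5: bits[14:25] width=11 -> value=1867 (bin 11101001011); offset now 25 = byte 3 bit 1; 7 bits remain

Answer: 25 1867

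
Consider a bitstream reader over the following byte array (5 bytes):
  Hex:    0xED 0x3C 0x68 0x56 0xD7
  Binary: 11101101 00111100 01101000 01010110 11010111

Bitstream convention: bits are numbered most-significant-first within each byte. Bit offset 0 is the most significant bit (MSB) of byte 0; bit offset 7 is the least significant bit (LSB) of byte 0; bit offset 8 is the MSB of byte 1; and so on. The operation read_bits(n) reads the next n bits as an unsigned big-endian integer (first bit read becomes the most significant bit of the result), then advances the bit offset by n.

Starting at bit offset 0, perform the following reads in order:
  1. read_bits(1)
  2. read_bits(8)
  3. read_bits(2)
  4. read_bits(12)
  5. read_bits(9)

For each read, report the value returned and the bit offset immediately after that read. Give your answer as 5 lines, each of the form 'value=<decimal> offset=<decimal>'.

Answer: value=1 offset=1
value=218 offset=9
value=1 offset=11
value=3636 offset=23
value=86 offset=32

Derivation:
Read 1: bits[0:1] width=1 -> value=1 (bin 1); offset now 1 = byte 0 bit 1; 39 bits remain
Read 2: bits[1:9] width=8 -> value=218 (bin 11011010); offset now 9 = byte 1 bit 1; 31 bits remain
Read 3: bits[9:11] width=2 -> value=1 (bin 01); offset now 11 = byte 1 bit 3; 29 bits remain
Read 4: bits[11:23] width=12 -> value=3636 (bin 111000110100); offset now 23 = byte 2 bit 7; 17 bits remain
Read 5: bits[23:32] width=9 -> value=86 (bin 001010110); offset now 32 = byte 4 bit 0; 8 bits remain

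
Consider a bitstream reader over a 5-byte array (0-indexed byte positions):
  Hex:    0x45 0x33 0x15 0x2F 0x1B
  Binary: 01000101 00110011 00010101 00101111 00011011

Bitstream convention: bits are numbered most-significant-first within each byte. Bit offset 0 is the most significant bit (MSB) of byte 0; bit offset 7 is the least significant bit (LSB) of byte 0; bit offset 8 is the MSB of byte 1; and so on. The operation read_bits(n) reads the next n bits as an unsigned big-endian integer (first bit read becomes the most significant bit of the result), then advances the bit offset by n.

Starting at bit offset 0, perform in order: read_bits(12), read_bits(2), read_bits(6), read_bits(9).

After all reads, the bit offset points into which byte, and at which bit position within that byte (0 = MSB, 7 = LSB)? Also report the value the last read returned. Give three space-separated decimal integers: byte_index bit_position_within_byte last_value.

Read 1: bits[0:12] width=12 -> value=1107 (bin 010001010011); offset now 12 = byte 1 bit 4; 28 bits remain
Read 2: bits[12:14] width=2 -> value=0 (bin 00); offset now 14 = byte 1 bit 6; 26 bits remain
Read 3: bits[14:20] width=6 -> value=49 (bin 110001); offset now 20 = byte 2 bit 4; 20 bits remain
Read 4: bits[20:29] width=9 -> value=165 (bin 010100101); offset now 29 = byte 3 bit 5; 11 bits remain

Answer: 3 5 165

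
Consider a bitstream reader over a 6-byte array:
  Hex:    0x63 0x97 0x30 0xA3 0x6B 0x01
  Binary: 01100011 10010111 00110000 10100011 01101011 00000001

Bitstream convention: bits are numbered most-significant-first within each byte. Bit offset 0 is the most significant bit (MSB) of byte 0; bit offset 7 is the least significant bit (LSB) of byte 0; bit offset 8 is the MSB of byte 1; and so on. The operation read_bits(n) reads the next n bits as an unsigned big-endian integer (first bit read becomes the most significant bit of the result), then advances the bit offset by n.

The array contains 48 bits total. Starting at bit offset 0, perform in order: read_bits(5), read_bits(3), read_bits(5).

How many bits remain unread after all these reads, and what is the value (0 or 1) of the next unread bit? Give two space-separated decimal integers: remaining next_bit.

Read 1: bits[0:5] width=5 -> value=12 (bin 01100); offset now 5 = byte 0 bit 5; 43 bits remain
Read 2: bits[5:8] width=3 -> value=3 (bin 011); offset now 8 = byte 1 bit 0; 40 bits remain
Read 3: bits[8:13] width=5 -> value=18 (bin 10010); offset now 13 = byte 1 bit 5; 35 bits remain

Answer: 35 1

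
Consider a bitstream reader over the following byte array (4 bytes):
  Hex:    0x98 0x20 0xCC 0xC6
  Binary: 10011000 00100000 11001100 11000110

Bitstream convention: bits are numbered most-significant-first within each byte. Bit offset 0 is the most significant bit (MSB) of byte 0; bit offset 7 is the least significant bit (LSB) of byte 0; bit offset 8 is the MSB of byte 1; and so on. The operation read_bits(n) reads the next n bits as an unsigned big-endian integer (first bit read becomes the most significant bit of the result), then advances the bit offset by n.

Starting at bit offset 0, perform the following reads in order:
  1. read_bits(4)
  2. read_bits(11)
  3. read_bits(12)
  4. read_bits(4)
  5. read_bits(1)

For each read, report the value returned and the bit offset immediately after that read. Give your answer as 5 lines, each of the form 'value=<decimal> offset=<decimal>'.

Answer: value=9 offset=4
value=1040 offset=15
value=1638 offset=27
value=3 offset=31
value=0 offset=32

Derivation:
Read 1: bits[0:4] width=4 -> value=9 (bin 1001); offset now 4 = byte 0 bit 4; 28 bits remain
Read 2: bits[4:15] width=11 -> value=1040 (bin 10000010000); offset now 15 = byte 1 bit 7; 17 bits remain
Read 3: bits[15:27] width=12 -> value=1638 (bin 011001100110); offset now 27 = byte 3 bit 3; 5 bits remain
Read 4: bits[27:31] width=4 -> value=3 (bin 0011); offset now 31 = byte 3 bit 7; 1 bits remain
Read 5: bits[31:32] width=1 -> value=0 (bin 0); offset now 32 = byte 4 bit 0; 0 bits remain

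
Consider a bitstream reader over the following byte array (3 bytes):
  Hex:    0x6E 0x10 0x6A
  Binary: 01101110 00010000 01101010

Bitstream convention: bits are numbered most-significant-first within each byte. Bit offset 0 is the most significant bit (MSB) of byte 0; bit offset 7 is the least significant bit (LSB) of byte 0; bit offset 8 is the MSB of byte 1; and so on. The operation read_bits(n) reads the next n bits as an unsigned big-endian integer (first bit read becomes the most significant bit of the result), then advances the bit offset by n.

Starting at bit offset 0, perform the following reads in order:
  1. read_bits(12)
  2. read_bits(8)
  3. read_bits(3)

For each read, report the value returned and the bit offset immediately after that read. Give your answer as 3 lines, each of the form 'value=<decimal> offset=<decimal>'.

Answer: value=1761 offset=12
value=6 offset=20
value=5 offset=23

Derivation:
Read 1: bits[0:12] width=12 -> value=1761 (bin 011011100001); offset now 12 = byte 1 bit 4; 12 bits remain
Read 2: bits[12:20] width=8 -> value=6 (bin 00000110); offset now 20 = byte 2 bit 4; 4 bits remain
Read 3: bits[20:23] width=3 -> value=5 (bin 101); offset now 23 = byte 2 bit 7; 1 bits remain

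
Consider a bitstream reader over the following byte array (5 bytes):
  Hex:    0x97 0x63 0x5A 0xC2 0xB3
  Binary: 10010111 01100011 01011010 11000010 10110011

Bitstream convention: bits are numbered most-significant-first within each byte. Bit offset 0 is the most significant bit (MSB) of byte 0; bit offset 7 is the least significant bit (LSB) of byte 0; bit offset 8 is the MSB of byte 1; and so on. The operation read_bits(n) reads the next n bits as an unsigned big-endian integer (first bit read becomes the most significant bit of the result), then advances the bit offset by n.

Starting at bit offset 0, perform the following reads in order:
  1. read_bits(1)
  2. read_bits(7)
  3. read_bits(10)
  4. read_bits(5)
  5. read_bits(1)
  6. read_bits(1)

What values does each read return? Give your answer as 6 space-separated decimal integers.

Answer: 1 23 397 13 0 1

Derivation:
Read 1: bits[0:1] width=1 -> value=1 (bin 1); offset now 1 = byte 0 bit 1; 39 bits remain
Read 2: bits[1:8] width=7 -> value=23 (bin 0010111); offset now 8 = byte 1 bit 0; 32 bits remain
Read 3: bits[8:18] width=10 -> value=397 (bin 0110001101); offset now 18 = byte 2 bit 2; 22 bits remain
Read 4: bits[18:23] width=5 -> value=13 (bin 01101); offset now 23 = byte 2 bit 7; 17 bits remain
Read 5: bits[23:24] width=1 -> value=0 (bin 0); offset now 24 = byte 3 bit 0; 16 bits remain
Read 6: bits[24:25] width=1 -> value=1 (bin 1); offset now 25 = byte 3 bit 1; 15 bits remain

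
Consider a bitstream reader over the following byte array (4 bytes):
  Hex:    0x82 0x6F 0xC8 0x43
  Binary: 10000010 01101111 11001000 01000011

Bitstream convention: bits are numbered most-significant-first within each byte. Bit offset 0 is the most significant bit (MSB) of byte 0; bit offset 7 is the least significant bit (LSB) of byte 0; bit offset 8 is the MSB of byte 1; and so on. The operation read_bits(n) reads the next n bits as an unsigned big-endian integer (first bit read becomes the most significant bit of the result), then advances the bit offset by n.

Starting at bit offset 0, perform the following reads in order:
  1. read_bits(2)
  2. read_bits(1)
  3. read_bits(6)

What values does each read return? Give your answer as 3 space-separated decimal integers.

Read 1: bits[0:2] width=2 -> value=2 (bin 10); offset now 2 = byte 0 bit 2; 30 bits remain
Read 2: bits[2:3] width=1 -> value=0 (bin 0); offset now 3 = byte 0 bit 3; 29 bits remain
Read 3: bits[3:9] width=6 -> value=4 (bin 000100); offset now 9 = byte 1 bit 1; 23 bits remain

Answer: 2 0 4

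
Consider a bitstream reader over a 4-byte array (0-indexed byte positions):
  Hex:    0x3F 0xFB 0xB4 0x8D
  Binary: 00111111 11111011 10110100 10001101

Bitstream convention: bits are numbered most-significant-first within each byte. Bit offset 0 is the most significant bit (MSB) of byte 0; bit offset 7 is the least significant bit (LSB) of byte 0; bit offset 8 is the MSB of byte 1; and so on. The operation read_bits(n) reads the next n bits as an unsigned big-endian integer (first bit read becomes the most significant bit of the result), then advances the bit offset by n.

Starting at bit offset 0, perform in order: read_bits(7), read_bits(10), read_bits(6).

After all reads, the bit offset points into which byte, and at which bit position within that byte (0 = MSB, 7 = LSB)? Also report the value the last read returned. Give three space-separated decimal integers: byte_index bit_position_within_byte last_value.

Read 1: bits[0:7] width=7 -> value=31 (bin 0011111); offset now 7 = byte 0 bit 7; 25 bits remain
Read 2: bits[7:17] width=10 -> value=1015 (bin 1111110111); offset now 17 = byte 2 bit 1; 15 bits remain
Read 3: bits[17:23] width=6 -> value=26 (bin 011010); offset now 23 = byte 2 bit 7; 9 bits remain

Answer: 2 7 26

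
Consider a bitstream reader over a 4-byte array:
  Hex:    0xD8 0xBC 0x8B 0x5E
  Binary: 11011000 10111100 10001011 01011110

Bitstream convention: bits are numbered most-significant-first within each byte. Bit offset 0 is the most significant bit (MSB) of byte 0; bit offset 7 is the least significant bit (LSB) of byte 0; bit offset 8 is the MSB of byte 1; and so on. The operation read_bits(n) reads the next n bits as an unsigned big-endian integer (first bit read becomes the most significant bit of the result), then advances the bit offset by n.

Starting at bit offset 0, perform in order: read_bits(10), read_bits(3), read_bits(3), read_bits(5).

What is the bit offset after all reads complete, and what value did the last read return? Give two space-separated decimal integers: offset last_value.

Answer: 21 17

Derivation:
Read 1: bits[0:10] width=10 -> value=866 (bin 1101100010); offset now 10 = byte 1 bit 2; 22 bits remain
Read 2: bits[10:13] width=3 -> value=7 (bin 111); offset now 13 = byte 1 bit 5; 19 bits remain
Read 3: bits[13:16] width=3 -> value=4 (bin 100); offset now 16 = byte 2 bit 0; 16 bits remain
Read 4: bits[16:21] width=5 -> value=17 (bin 10001); offset now 21 = byte 2 bit 5; 11 bits remain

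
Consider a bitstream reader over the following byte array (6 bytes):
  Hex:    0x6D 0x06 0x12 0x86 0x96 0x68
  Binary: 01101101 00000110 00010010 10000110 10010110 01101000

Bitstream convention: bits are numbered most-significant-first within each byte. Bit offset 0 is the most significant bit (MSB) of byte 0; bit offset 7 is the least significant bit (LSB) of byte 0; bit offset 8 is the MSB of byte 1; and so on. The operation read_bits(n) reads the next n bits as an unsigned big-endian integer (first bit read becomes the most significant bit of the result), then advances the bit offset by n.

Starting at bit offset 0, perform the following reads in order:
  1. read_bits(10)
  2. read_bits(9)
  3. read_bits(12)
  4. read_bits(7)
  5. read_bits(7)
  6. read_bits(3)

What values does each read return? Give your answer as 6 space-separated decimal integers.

Read 1: bits[0:10] width=10 -> value=436 (bin 0110110100); offset now 10 = byte 1 bit 2; 38 bits remain
Read 2: bits[10:19] width=9 -> value=48 (bin 000110000); offset now 19 = byte 2 bit 3; 29 bits remain
Read 3: bits[19:31] width=12 -> value=2371 (bin 100101000011); offset now 31 = byte 3 bit 7; 17 bits remain
Read 4: bits[31:38] width=7 -> value=37 (bin 0100101); offset now 38 = byte 4 bit 6; 10 bits remain
Read 5: bits[38:45] width=7 -> value=77 (bin 1001101); offset now 45 = byte 5 bit 5; 3 bits remain
Read 6: bits[45:48] width=3 -> value=0 (bin 000); offset now 48 = byte 6 bit 0; 0 bits remain

Answer: 436 48 2371 37 77 0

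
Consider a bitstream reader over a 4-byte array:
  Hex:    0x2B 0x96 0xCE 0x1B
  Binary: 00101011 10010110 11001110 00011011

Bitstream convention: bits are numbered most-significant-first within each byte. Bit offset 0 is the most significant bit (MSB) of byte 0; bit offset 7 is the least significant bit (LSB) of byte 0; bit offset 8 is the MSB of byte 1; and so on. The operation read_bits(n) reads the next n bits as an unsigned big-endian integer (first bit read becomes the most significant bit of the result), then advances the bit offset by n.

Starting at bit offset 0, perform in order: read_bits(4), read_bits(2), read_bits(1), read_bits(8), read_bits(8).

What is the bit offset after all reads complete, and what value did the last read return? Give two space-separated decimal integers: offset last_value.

Read 1: bits[0:4] width=4 -> value=2 (bin 0010); offset now 4 = byte 0 bit 4; 28 bits remain
Read 2: bits[4:6] width=2 -> value=2 (bin 10); offset now 6 = byte 0 bit 6; 26 bits remain
Read 3: bits[6:7] width=1 -> value=1 (bin 1); offset now 7 = byte 0 bit 7; 25 bits remain
Read 4: bits[7:15] width=8 -> value=203 (bin 11001011); offset now 15 = byte 1 bit 7; 17 bits remain
Read 5: bits[15:23] width=8 -> value=103 (bin 01100111); offset now 23 = byte 2 bit 7; 9 bits remain

Answer: 23 103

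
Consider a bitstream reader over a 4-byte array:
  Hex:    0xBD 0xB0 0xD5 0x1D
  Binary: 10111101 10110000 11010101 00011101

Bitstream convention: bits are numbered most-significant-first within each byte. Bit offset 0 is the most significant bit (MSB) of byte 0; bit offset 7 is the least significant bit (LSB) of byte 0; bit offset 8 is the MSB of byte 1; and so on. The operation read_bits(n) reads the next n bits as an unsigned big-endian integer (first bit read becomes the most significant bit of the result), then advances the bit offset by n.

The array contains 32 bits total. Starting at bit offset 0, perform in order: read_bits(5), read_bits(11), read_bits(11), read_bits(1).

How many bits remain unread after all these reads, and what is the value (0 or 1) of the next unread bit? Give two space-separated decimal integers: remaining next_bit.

Read 1: bits[0:5] width=5 -> value=23 (bin 10111); offset now 5 = byte 0 bit 5; 27 bits remain
Read 2: bits[5:16] width=11 -> value=1456 (bin 10110110000); offset now 16 = byte 2 bit 0; 16 bits remain
Read 3: bits[16:27] width=11 -> value=1704 (bin 11010101000); offset now 27 = byte 3 bit 3; 5 bits remain
Read 4: bits[27:28] width=1 -> value=1 (bin 1); offset now 28 = byte 3 bit 4; 4 bits remain

Answer: 4 1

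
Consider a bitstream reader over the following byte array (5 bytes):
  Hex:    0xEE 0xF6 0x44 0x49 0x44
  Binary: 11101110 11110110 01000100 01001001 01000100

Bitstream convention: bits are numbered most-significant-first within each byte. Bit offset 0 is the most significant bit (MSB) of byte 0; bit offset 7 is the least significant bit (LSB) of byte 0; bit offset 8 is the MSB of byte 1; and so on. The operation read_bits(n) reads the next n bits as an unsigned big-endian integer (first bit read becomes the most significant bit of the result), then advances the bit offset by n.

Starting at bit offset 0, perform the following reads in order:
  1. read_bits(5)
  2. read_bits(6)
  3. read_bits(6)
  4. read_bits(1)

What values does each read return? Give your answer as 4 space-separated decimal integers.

Answer: 29 55 44 1

Derivation:
Read 1: bits[0:5] width=5 -> value=29 (bin 11101); offset now 5 = byte 0 bit 5; 35 bits remain
Read 2: bits[5:11] width=6 -> value=55 (bin 110111); offset now 11 = byte 1 bit 3; 29 bits remain
Read 3: bits[11:17] width=6 -> value=44 (bin 101100); offset now 17 = byte 2 bit 1; 23 bits remain
Read 4: bits[17:18] width=1 -> value=1 (bin 1); offset now 18 = byte 2 bit 2; 22 bits remain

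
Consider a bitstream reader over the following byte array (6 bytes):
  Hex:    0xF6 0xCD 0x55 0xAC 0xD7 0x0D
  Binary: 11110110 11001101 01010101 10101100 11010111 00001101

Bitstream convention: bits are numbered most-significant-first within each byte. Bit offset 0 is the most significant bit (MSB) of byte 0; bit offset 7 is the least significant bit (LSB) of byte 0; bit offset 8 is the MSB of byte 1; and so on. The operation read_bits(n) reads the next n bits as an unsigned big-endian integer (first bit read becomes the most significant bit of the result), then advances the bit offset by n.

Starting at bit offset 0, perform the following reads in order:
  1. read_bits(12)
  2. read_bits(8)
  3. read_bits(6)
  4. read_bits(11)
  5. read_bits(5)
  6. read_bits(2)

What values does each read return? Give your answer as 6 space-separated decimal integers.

Read 1: bits[0:12] width=12 -> value=3948 (bin 111101101100); offset now 12 = byte 1 bit 4; 36 bits remain
Read 2: bits[12:20] width=8 -> value=213 (bin 11010101); offset now 20 = byte 2 bit 4; 28 bits remain
Read 3: bits[20:26] width=6 -> value=22 (bin 010110); offset now 26 = byte 3 bit 2; 22 bits remain
Read 4: bits[26:37] width=11 -> value=1434 (bin 10110011010); offset now 37 = byte 4 bit 5; 11 bits remain
Read 5: bits[37:42] width=5 -> value=28 (bin 11100); offset now 42 = byte 5 bit 2; 6 bits remain
Read 6: bits[42:44] width=2 -> value=0 (bin 00); offset now 44 = byte 5 bit 4; 4 bits remain

Answer: 3948 213 22 1434 28 0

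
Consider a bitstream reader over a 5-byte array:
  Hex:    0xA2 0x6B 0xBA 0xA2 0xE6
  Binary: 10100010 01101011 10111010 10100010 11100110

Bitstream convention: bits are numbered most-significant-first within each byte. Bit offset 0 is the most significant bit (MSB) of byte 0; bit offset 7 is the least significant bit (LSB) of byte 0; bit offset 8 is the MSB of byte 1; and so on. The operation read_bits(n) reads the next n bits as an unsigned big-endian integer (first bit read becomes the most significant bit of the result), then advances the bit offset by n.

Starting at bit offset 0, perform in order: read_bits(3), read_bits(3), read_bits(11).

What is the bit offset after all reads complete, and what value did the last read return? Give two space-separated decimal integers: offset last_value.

Answer: 17 1239

Derivation:
Read 1: bits[0:3] width=3 -> value=5 (bin 101); offset now 3 = byte 0 bit 3; 37 bits remain
Read 2: bits[3:6] width=3 -> value=0 (bin 000); offset now 6 = byte 0 bit 6; 34 bits remain
Read 3: bits[6:17] width=11 -> value=1239 (bin 10011010111); offset now 17 = byte 2 bit 1; 23 bits remain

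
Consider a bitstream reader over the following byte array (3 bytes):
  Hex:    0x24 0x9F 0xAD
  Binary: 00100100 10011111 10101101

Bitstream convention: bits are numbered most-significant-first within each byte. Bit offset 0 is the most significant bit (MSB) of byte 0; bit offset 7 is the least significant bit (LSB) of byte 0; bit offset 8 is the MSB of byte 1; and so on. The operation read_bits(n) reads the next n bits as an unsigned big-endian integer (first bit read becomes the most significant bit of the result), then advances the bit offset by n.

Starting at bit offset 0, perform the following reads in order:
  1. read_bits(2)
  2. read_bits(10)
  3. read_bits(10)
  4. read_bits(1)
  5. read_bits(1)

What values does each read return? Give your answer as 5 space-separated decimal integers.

Read 1: bits[0:2] width=2 -> value=0 (bin 00); offset now 2 = byte 0 bit 2; 22 bits remain
Read 2: bits[2:12] width=10 -> value=585 (bin 1001001001); offset now 12 = byte 1 bit 4; 12 bits remain
Read 3: bits[12:22] width=10 -> value=1003 (bin 1111101011); offset now 22 = byte 2 bit 6; 2 bits remain
Read 4: bits[22:23] width=1 -> value=0 (bin 0); offset now 23 = byte 2 bit 7; 1 bits remain
Read 5: bits[23:24] width=1 -> value=1 (bin 1); offset now 24 = byte 3 bit 0; 0 bits remain

Answer: 0 585 1003 0 1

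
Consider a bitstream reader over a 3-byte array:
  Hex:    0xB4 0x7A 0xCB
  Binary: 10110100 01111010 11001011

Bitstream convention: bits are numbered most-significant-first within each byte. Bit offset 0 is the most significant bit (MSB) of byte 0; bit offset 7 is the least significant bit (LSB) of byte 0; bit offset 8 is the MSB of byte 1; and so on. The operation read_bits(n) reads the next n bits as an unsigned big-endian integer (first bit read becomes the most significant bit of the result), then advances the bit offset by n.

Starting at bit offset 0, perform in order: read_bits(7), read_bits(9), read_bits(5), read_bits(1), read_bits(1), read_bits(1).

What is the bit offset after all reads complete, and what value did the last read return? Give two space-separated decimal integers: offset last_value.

Answer: 24 1

Derivation:
Read 1: bits[0:7] width=7 -> value=90 (bin 1011010); offset now 7 = byte 0 bit 7; 17 bits remain
Read 2: bits[7:16] width=9 -> value=122 (bin 001111010); offset now 16 = byte 2 bit 0; 8 bits remain
Read 3: bits[16:21] width=5 -> value=25 (bin 11001); offset now 21 = byte 2 bit 5; 3 bits remain
Read 4: bits[21:22] width=1 -> value=0 (bin 0); offset now 22 = byte 2 bit 6; 2 bits remain
Read 5: bits[22:23] width=1 -> value=1 (bin 1); offset now 23 = byte 2 bit 7; 1 bits remain
Read 6: bits[23:24] width=1 -> value=1 (bin 1); offset now 24 = byte 3 bit 0; 0 bits remain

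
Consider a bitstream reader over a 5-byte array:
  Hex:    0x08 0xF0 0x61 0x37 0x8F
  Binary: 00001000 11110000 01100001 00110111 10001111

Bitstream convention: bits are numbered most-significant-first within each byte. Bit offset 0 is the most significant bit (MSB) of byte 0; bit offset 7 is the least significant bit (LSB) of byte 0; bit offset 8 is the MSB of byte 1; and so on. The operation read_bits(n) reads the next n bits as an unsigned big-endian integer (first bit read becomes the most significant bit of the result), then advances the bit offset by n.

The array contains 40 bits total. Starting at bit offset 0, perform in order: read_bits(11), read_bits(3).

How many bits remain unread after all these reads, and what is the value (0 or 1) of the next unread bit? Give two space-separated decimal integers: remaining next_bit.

Answer: 26 0

Derivation:
Read 1: bits[0:11] width=11 -> value=71 (bin 00001000111); offset now 11 = byte 1 bit 3; 29 bits remain
Read 2: bits[11:14] width=3 -> value=4 (bin 100); offset now 14 = byte 1 bit 6; 26 bits remain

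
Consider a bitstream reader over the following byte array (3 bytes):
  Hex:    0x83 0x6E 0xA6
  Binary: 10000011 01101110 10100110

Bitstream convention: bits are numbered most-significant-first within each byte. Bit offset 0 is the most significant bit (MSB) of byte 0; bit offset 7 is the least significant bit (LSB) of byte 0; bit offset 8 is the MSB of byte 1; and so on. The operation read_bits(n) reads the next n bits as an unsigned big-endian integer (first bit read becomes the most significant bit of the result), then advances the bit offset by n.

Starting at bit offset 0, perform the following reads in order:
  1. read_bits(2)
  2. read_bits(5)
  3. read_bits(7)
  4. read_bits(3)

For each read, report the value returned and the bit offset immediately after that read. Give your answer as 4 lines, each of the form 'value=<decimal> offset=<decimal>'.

Answer: value=2 offset=2
value=1 offset=7
value=91 offset=14
value=5 offset=17

Derivation:
Read 1: bits[0:2] width=2 -> value=2 (bin 10); offset now 2 = byte 0 bit 2; 22 bits remain
Read 2: bits[2:7] width=5 -> value=1 (bin 00001); offset now 7 = byte 0 bit 7; 17 bits remain
Read 3: bits[7:14] width=7 -> value=91 (bin 1011011); offset now 14 = byte 1 bit 6; 10 bits remain
Read 4: bits[14:17] width=3 -> value=5 (bin 101); offset now 17 = byte 2 bit 1; 7 bits remain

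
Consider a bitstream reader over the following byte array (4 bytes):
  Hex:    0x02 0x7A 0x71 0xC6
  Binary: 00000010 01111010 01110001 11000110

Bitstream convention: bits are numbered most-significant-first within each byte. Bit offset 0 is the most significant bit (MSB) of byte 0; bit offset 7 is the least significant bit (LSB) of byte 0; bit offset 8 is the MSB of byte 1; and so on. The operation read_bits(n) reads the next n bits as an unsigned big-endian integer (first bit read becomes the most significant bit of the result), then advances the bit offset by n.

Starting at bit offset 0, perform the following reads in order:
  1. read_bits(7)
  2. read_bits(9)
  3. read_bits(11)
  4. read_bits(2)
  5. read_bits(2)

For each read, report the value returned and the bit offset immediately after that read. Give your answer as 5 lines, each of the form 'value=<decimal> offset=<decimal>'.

Answer: value=1 offset=7
value=122 offset=16
value=910 offset=27
value=0 offset=29
value=3 offset=31

Derivation:
Read 1: bits[0:7] width=7 -> value=1 (bin 0000001); offset now 7 = byte 0 bit 7; 25 bits remain
Read 2: bits[7:16] width=9 -> value=122 (bin 001111010); offset now 16 = byte 2 bit 0; 16 bits remain
Read 3: bits[16:27] width=11 -> value=910 (bin 01110001110); offset now 27 = byte 3 bit 3; 5 bits remain
Read 4: bits[27:29] width=2 -> value=0 (bin 00); offset now 29 = byte 3 bit 5; 3 bits remain
Read 5: bits[29:31] width=2 -> value=3 (bin 11); offset now 31 = byte 3 bit 7; 1 bits remain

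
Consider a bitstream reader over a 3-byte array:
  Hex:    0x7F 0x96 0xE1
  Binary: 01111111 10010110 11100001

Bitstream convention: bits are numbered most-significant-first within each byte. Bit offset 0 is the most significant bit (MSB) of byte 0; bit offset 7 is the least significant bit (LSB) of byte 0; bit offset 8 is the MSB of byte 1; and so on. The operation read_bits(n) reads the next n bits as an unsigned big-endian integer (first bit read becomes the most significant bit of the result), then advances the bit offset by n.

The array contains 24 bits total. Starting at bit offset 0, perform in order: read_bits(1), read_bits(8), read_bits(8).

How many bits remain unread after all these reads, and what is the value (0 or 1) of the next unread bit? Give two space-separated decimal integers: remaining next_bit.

Read 1: bits[0:1] width=1 -> value=0 (bin 0); offset now 1 = byte 0 bit 1; 23 bits remain
Read 2: bits[1:9] width=8 -> value=255 (bin 11111111); offset now 9 = byte 1 bit 1; 15 bits remain
Read 3: bits[9:17] width=8 -> value=45 (bin 00101101); offset now 17 = byte 2 bit 1; 7 bits remain

Answer: 7 1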